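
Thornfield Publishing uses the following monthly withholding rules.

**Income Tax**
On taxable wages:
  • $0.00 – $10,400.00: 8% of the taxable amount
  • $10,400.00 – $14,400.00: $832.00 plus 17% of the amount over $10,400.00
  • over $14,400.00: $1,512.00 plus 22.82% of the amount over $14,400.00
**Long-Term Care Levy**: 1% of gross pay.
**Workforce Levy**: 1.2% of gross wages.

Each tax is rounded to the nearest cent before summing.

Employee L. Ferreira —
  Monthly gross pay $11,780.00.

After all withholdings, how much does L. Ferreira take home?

$10,454.24

Income Tax: taxable = $11,780.00
  $832.00 + 17% × ($11,780.00 − $10,400.00) = $832.00 + 17% × $1,380.00 = $1,066.60
Long-Term Care Levy: 1% × $11,780.00 = $117.80
Workforce Levy: 1.2% × $11,780.00 = $141.36
Total withheld: $1,066.60 + $117.80 + $141.36 = $1,325.76
Net pay: $11,780.00 − $1,325.76 = $10,454.24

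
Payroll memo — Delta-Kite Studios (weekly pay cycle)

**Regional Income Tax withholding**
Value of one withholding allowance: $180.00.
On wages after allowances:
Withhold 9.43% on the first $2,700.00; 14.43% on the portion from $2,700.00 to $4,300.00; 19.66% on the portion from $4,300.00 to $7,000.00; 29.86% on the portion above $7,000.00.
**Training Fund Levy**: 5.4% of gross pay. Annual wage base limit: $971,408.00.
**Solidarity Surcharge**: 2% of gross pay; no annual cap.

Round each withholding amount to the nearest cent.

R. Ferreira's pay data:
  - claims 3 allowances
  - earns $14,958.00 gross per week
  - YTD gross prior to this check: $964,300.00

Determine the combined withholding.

$3,914.31

Regional Income Tax: taxable = $14,958.00 − 3×$180.00 = $14,418.00
  $1,016.31 + 29.86% × ($14,418.00 − $7,000.00) = $1,016.31 + 29.86% × $7,418.00 = $3,231.32
Training Fund Levy: cap $971,408.00 − YTD $964,300.00 = $7,108.00 subject; 5.4% × $7,108.00 = $383.83
Solidarity Surcharge: 2% × $14,958.00 = $299.16
Total: $3,231.32 + $383.83 + $299.16 = $3,914.31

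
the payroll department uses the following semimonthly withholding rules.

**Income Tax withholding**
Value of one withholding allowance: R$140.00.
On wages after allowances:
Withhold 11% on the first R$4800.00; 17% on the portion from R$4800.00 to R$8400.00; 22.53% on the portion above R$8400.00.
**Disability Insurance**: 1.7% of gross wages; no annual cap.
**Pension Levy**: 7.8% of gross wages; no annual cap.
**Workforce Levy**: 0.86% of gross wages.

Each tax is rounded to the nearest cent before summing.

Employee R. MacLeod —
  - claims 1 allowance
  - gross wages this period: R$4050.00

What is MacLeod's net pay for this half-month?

Income Tax: taxable = R$4050.00 − 1×R$140.00 = R$3910.00
  11% × R$3910.00 = R$430.10
Disability Insurance: 1.7% × R$4050.00 = R$68.85
Pension Levy: 7.8% × R$4050.00 = R$315.90
Workforce Levy: 0.86% × R$4050.00 = R$34.83
Total withheld: R$430.10 + R$68.85 + R$315.90 + R$34.83 = R$849.68
Net pay: R$4050.00 − R$849.68 = R$3200.32

R$3200.32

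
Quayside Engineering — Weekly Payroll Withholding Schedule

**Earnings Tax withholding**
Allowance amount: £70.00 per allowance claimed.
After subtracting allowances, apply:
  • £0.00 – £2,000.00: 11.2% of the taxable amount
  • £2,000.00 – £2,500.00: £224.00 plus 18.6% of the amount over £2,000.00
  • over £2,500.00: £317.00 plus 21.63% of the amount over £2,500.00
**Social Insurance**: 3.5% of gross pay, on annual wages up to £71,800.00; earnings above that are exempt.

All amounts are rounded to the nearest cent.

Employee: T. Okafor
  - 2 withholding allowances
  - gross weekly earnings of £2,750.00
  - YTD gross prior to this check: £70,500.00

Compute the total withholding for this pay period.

Earnings Tax: taxable = £2,750.00 − 2×£70.00 = £2,610.00
  £317.00 + 21.63% × (£2,610.00 − £2,500.00) = £317.00 + 21.63% × £110.00 = £340.79
Social Insurance: cap £71,800.00 − YTD £70,500.00 = £1,300.00 subject; 3.5% × £1,300.00 = £45.50
Total: £340.79 + £45.50 = £386.29

£386.29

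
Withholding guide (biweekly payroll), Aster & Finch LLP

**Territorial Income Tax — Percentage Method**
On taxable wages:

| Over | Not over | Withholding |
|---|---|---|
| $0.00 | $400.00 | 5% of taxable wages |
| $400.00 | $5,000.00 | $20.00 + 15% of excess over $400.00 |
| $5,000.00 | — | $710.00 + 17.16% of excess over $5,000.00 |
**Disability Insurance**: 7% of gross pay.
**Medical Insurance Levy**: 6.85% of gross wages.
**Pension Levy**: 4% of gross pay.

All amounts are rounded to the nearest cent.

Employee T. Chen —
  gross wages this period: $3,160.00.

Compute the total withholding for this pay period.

Territorial Income Tax: taxable = $3,160.00
  $20.00 + 15% × ($3,160.00 − $400.00) = $20.00 + 15% × $2,760.00 = $434.00
Disability Insurance: 7% × $3,160.00 = $221.20
Medical Insurance Levy: 6.85% × $3,160.00 = $216.46
Pension Levy: 4% × $3,160.00 = $126.40
Total: $434.00 + $221.20 + $216.46 + $126.40 = $998.06

$998.06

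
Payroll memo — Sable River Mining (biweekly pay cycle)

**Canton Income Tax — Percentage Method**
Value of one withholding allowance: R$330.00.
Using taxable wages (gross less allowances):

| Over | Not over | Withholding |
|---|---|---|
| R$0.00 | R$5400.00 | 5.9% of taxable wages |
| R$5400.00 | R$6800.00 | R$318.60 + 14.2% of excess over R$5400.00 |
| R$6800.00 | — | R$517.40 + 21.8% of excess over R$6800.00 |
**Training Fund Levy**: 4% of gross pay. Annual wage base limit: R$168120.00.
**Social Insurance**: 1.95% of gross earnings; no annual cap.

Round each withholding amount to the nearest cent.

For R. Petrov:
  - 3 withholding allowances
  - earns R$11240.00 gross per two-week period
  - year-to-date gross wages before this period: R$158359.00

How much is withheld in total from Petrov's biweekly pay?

R$1879.12

Canton Income Tax: taxable = R$11240.00 − 3×R$330.00 = R$10250.00
  R$517.40 + 21.8% × (R$10250.00 − R$6800.00) = R$517.40 + 21.8% × R$3450.00 = R$1269.50
Training Fund Levy: cap R$168120.00 − YTD R$158359.00 = R$9761.00 subject; 4% × R$9761.00 = R$390.44
Social Insurance: 1.95% × R$11240.00 = R$219.18
Total: R$1269.50 + R$390.44 + R$219.18 = R$1879.12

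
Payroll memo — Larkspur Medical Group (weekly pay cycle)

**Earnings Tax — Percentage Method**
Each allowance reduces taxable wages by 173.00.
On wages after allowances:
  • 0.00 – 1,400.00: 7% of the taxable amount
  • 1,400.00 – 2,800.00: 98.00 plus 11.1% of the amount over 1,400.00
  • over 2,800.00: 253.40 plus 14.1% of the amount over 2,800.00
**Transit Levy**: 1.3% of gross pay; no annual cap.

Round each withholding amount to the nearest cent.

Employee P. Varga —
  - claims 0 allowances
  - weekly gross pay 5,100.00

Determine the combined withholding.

Earnings Tax: taxable = 5,100.00
  253.40 + 14.1% × (5,100.00 − 2,800.00) = 253.40 + 14.1% × 2,300.00 = 577.70
Transit Levy: 1.3% × 5,100.00 = 66.30
Total: 577.70 + 66.30 = 644.00

644.00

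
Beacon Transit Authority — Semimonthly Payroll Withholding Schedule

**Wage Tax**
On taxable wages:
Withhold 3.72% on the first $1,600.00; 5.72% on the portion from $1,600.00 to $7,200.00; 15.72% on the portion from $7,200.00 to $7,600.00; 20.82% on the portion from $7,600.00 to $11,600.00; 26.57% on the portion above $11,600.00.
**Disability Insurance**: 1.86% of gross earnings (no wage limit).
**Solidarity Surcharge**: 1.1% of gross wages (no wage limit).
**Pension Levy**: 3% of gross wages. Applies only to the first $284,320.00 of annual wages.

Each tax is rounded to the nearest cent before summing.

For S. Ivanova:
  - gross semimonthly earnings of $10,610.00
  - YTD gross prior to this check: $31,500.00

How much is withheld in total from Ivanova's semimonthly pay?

Wage Tax: taxable = $10,610.00
  $442.72 + 20.82% × ($10,610.00 − $7,600.00) = $442.72 + 20.82% × $3,010.00 = $1,069.40
Disability Insurance: 1.86% × $10,610.00 = $197.35
Solidarity Surcharge: 1.1% × $10,610.00 = $116.71
Pension Levy: 3% × $10,610.00 = $318.30
Total: $1,069.40 + $197.35 + $116.71 + $318.30 = $1,701.76

$1,701.76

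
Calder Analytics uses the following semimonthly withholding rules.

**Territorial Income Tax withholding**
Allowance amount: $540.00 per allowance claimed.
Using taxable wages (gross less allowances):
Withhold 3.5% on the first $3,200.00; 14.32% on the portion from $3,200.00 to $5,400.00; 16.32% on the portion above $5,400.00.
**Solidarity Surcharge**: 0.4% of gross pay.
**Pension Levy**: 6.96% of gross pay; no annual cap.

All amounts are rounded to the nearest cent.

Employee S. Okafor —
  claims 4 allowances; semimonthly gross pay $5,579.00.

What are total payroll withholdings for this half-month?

$553.98

Territorial Income Tax: taxable = $5,579.00 − 4×$540.00 = $3,419.00
  $112.00 + 14.32% × ($3,419.00 − $3,200.00) = $112.00 + 14.32% × $219.00 = $143.36
Solidarity Surcharge: 0.4% × $5,579.00 = $22.32
Pension Levy: 6.96% × $5,579.00 = $388.30
Total: $143.36 + $22.32 + $388.30 = $553.98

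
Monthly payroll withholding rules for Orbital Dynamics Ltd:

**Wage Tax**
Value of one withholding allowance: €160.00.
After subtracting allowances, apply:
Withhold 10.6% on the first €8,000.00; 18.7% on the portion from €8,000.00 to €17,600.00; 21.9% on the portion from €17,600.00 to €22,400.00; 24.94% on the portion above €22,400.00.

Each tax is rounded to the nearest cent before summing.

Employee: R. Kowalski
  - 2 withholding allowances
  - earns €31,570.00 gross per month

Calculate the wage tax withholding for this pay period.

€5,901.59

Wage Tax: taxable = €31,570.00 − 2×€160.00 = €31,250.00
  €3,694.40 + 24.94% × (€31,250.00 − €22,400.00) = €3,694.40 + 24.94% × €8,850.00 = €5,901.59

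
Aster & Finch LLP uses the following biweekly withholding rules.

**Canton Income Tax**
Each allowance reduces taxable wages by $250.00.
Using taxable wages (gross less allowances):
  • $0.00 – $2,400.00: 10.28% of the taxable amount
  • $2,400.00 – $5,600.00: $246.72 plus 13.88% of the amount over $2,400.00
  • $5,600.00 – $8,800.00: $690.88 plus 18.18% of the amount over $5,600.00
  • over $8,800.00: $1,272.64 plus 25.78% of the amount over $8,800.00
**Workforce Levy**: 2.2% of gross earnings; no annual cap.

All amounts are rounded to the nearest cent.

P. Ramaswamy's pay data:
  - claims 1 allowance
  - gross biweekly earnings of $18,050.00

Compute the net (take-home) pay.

Canton Income Tax: taxable = $18,050.00 − 1×$250.00 = $17,800.00
  $1,272.64 + 25.78% × ($17,800.00 − $8,800.00) = $1,272.64 + 25.78% × $9,000.00 = $3,592.84
Workforce Levy: 2.2% × $18,050.00 = $397.10
Total withheld: $3,592.84 + $397.10 = $3,989.94
Net pay: $18,050.00 − $3,989.94 = $14,060.06

$14,060.06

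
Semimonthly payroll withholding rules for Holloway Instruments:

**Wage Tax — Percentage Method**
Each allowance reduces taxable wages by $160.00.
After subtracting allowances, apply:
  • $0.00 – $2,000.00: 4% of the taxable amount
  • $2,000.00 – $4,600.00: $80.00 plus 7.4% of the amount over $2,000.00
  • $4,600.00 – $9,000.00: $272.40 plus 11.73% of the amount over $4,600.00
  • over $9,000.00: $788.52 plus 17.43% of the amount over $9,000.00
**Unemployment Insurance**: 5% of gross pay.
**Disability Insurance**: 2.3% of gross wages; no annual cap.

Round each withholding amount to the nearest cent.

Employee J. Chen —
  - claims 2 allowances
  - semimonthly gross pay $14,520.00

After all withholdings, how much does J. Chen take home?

$11,765.16

Wage Tax: taxable = $14,520.00 − 2×$160.00 = $14,200.00
  $788.52 + 17.43% × ($14,200.00 − $9,000.00) = $788.52 + 17.43% × $5,200.00 = $1,694.88
Unemployment Insurance: 5% × $14,520.00 = $726.00
Disability Insurance: 2.3% × $14,520.00 = $333.96
Total withheld: $1,694.88 + $726.00 + $333.96 = $2,754.84
Net pay: $14,520.00 − $2,754.84 = $11,765.16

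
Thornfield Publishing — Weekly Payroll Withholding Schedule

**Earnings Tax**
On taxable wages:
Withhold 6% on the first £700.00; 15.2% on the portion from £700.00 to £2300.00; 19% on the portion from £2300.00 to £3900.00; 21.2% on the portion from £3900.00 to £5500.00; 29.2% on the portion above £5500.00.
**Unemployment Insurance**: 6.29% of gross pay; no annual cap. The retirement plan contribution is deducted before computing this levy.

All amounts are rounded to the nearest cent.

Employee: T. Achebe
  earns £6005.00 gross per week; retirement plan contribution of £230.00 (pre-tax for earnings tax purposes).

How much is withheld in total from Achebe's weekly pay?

£1371.95

Earnings Tax: taxable = £6005.00 − £230.00 = £5775.00
  £928.40 + 29.2% × (£5775.00 − £5500.00) = £928.40 + 29.2% × £275.00 = £1008.70
Unemployment Insurance: 6.29% × £5775.00 = £363.25
Total: £1008.70 + £363.25 = £1371.95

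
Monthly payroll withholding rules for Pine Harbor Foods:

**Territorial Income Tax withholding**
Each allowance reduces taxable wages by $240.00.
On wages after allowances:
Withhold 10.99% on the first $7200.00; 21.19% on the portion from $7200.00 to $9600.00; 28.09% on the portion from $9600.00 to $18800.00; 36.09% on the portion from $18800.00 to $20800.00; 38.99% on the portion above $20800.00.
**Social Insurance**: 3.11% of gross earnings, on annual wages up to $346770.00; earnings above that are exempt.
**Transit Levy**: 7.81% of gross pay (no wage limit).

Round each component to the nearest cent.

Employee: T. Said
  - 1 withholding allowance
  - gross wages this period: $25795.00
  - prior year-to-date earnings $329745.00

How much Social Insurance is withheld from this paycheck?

Social Insurance: cap $346770.00 − YTD $329745.00 = $17025.00 subject; 3.11% × $17025.00 = $529.48

$529.48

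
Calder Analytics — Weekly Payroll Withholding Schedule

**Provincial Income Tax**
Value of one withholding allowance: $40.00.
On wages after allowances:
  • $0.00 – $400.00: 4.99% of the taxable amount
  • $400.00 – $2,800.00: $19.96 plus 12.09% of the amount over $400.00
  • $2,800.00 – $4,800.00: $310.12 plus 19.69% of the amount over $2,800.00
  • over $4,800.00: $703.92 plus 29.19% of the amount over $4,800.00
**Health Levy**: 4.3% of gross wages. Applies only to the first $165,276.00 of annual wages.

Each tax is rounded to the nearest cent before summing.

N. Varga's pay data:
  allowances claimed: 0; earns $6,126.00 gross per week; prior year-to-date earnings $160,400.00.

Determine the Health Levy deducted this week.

$209.67

Health Levy: cap $165,276.00 − YTD $160,400.00 = $4,876.00 subject; 4.3% × $4,876.00 = $209.67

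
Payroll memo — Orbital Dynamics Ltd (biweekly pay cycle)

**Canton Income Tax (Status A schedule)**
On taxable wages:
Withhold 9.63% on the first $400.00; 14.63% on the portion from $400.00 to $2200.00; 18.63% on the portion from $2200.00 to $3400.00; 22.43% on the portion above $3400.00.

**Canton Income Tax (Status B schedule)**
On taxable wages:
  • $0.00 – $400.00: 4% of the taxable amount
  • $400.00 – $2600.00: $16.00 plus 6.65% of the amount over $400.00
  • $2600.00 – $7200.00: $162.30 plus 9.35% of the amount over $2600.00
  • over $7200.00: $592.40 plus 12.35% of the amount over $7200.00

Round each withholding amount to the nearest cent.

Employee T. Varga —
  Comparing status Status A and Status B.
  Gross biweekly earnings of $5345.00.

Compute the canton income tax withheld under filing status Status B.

Canton Income Tax (Status B): taxable = $5345.00
  $162.30 + 9.35% × ($5345.00 − $2600.00) = $162.30 + 9.35% × $2745.00 = $418.96

$418.96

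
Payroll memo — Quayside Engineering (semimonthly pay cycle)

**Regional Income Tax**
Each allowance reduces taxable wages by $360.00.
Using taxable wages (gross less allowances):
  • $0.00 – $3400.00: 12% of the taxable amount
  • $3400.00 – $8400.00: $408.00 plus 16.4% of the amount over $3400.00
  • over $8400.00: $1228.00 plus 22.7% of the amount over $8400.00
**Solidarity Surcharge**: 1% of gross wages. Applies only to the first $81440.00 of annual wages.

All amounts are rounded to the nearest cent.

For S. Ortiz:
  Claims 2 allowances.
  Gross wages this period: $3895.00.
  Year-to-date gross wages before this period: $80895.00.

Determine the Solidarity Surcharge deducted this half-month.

$5.45

Solidarity Surcharge: cap $81440.00 − YTD $80895.00 = $545.00 subject; 1% × $545.00 = $5.45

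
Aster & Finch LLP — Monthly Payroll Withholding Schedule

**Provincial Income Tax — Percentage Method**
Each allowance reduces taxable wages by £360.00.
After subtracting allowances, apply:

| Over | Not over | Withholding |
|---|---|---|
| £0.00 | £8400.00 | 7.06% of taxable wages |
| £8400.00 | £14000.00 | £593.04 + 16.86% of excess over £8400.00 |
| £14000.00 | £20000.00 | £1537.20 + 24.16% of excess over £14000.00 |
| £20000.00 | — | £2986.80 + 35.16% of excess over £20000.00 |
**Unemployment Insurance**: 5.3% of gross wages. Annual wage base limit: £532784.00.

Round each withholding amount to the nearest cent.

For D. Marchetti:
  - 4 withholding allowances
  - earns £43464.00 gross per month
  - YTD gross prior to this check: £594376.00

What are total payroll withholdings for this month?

£10730.44

Provincial Income Tax: taxable = £43464.00 − 4×£360.00 = £42024.00
  £2986.80 + 35.16% × (£42024.00 − £20000.00) = £2986.80 + 35.16% × £22024.00 = £10730.44
Unemployment Insurance: YTD £594376.00 ≥ cap £532784.00 → £0.00
Total: £10730.44 + £0.00 = £10730.44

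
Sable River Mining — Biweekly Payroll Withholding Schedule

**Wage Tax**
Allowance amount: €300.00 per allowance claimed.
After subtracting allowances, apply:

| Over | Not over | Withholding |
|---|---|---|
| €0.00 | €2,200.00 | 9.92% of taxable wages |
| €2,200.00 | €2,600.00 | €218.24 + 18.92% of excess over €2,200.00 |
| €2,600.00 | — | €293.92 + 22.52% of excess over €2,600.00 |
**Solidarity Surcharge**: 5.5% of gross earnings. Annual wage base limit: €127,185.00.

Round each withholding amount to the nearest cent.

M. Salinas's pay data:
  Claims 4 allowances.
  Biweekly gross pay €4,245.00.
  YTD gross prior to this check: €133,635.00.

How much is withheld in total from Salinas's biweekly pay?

€394.13

Wage Tax: taxable = €4,245.00 − 4×€300.00 = €3,045.00
  €293.92 + 22.52% × (€3,045.00 − €2,600.00) = €293.92 + 22.52% × €445.00 = €394.13
Solidarity Surcharge: YTD €133,635.00 ≥ cap €127,185.00 → €0.00
Total: €394.13 + €0.00 = €394.13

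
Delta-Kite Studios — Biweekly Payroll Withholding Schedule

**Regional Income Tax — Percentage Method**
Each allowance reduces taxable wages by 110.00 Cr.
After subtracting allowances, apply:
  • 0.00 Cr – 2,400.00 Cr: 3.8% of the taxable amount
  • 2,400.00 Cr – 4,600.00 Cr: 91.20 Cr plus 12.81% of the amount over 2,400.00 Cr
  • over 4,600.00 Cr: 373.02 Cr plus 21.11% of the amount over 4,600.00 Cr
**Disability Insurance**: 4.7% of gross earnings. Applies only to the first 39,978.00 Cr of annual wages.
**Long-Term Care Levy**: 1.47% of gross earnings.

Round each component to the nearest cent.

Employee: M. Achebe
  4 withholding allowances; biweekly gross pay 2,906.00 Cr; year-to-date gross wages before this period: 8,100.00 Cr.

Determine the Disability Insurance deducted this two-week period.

Disability Insurance: 4.7% × 2,906.00 Cr = 136.58 Cr

136.58 Cr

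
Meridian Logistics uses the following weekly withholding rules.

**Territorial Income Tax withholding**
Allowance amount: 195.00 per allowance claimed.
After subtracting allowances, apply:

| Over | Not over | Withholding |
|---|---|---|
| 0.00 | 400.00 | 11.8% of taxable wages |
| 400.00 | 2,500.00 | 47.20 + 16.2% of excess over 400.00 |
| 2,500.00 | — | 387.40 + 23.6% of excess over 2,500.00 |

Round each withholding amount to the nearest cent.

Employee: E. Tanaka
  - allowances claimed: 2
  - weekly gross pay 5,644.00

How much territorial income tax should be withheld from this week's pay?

Territorial Income Tax: taxable = 5,644.00 − 2×195.00 = 5,254.00
  387.40 + 23.6% × (5,254.00 − 2,500.00) = 387.40 + 23.6% × 2,754.00 = 1,037.34

1,037.34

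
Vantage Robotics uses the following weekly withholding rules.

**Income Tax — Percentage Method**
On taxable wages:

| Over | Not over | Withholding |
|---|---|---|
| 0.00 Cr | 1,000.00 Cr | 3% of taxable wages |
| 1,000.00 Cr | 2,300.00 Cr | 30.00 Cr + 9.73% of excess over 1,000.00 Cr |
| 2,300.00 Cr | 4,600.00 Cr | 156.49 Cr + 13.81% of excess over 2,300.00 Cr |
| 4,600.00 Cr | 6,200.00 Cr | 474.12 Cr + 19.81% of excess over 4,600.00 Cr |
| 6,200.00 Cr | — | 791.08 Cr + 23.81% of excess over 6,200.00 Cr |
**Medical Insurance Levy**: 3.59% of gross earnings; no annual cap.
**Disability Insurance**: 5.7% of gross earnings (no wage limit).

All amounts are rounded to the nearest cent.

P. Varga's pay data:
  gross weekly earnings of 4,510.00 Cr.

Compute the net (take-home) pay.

3,629.33 Cr

Income Tax: taxable = 4,510.00 Cr
  156.49 Cr + 13.81% × (4,510.00 Cr − 2,300.00 Cr) = 156.49 Cr + 13.81% × 2,210.00 Cr = 461.69 Cr
Medical Insurance Levy: 3.59% × 4,510.00 Cr = 161.91 Cr
Disability Insurance: 5.7% × 4,510.00 Cr = 257.07 Cr
Total withheld: 461.69 Cr + 161.91 Cr + 257.07 Cr = 880.67 Cr
Net pay: 4,510.00 Cr − 880.67 Cr = 3,629.33 Cr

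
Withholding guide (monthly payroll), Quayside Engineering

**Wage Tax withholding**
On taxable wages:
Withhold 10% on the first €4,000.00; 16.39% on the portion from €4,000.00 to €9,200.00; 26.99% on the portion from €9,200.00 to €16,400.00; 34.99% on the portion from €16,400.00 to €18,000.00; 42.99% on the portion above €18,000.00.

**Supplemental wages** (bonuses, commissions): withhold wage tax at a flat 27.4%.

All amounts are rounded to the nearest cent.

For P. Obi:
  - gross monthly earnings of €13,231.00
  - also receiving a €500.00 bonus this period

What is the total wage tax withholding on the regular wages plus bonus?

Wage Tax: taxable = €13,231.00
  €1,252.28 + 26.99% × (€13,231.00 − €9,200.00) = €1,252.28 + 26.99% × €4,031.00 = €2,340.25
Supplemental (27.4% flat on bonus): 27.4% × €500.00 = €137.00
Total wage tax: €2,340.25 + €137.00 = €2,477.25

€2,477.25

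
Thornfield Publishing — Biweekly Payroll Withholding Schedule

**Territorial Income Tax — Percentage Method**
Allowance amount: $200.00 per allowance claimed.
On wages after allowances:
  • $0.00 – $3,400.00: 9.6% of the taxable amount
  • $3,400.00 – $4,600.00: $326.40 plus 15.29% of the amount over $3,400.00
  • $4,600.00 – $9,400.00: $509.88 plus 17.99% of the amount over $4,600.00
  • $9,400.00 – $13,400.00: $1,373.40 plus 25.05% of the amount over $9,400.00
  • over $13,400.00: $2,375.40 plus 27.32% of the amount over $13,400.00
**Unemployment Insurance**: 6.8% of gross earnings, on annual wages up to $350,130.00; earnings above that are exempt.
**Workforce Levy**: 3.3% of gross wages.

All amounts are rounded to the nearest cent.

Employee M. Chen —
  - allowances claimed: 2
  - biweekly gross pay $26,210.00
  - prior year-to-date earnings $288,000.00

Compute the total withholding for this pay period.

$8,413.02

Territorial Income Tax: taxable = $26,210.00 − 2×$200.00 = $25,810.00
  $2,375.40 + 27.32% × ($25,810.00 − $13,400.00) = $2,375.40 + 27.32% × $12,410.00 = $5,765.81
Unemployment Insurance: 6.8% × $26,210.00 = $1,782.28
Workforce Levy: 3.3% × $26,210.00 = $864.93
Total: $5,765.81 + $1,782.28 + $864.93 = $8,413.02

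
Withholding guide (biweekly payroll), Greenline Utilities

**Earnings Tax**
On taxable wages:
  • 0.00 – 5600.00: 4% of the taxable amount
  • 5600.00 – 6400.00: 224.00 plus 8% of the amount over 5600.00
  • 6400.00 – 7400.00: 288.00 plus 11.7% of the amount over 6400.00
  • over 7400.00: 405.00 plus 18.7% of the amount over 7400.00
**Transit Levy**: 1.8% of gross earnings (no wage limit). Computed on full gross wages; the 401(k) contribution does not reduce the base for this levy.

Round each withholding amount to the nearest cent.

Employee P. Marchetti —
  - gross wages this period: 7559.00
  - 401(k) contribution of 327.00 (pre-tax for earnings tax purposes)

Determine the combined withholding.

Earnings Tax: taxable = 7559.00 − 327.00 = 7232.00
  288.00 + 11.7% × (7232.00 − 6400.00) = 288.00 + 11.7% × 832.00 = 385.34
Transit Levy: 1.8% × 7559.00 = 136.06
Total: 385.34 + 136.06 = 521.40

521.40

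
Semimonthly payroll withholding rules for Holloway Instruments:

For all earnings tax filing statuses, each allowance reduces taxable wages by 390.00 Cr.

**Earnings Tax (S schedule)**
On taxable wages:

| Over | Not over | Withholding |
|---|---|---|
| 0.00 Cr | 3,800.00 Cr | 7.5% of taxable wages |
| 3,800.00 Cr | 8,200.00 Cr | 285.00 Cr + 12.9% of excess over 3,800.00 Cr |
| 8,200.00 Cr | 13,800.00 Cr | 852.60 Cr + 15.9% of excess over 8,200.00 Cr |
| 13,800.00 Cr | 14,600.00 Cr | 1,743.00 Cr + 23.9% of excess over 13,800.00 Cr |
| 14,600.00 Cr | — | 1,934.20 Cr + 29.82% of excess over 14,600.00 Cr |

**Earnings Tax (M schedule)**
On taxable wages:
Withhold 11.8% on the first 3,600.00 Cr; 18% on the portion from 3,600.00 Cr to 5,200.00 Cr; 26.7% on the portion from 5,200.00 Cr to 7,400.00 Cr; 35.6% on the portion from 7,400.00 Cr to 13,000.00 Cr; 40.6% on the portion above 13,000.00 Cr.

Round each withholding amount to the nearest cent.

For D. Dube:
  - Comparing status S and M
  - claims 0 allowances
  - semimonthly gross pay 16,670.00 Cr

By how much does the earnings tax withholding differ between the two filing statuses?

2,232.35 Cr

Earnings Tax (S): taxable = 16,670.00 Cr
  1,934.20 Cr + 29.82% × (16,670.00 Cr − 14,600.00 Cr) = 1,934.20 Cr + 29.82% × 2,070.00 Cr = 2,551.47 Cr
Earnings Tax (M): taxable = 16,670.00 Cr
  3,293.80 Cr + 40.6% × (16,670.00 Cr − 13,000.00 Cr) = 3,293.80 Cr + 40.6% × 3,670.00 Cr = 4,783.82 Cr
Difference: |2,551.47 Cr − 4,783.82 Cr| = 2,232.35 Cr (higher under M)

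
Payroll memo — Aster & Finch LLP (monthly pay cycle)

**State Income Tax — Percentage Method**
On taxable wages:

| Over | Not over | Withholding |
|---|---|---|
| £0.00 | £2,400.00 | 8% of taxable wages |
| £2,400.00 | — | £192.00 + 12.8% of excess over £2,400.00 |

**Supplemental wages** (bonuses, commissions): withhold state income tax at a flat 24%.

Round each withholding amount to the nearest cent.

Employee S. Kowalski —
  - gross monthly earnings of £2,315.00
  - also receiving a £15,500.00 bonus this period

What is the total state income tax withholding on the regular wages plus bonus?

£3,905.20

State Income Tax: taxable = £2,315.00
  8% × £2,315.00 = £185.20
Supplemental (24% flat on bonus): 24% × £15,500.00 = £3,720.00
Total state income tax: £185.20 + £3,720.00 = £3,905.20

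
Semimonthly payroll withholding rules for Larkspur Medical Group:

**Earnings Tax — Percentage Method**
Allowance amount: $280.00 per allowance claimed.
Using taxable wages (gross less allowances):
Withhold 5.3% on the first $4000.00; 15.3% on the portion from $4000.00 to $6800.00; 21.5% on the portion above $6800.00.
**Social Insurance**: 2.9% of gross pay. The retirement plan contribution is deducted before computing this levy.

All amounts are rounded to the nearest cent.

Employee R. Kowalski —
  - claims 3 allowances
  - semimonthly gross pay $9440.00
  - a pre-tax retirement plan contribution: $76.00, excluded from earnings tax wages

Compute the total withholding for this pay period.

$1282.62

Earnings Tax: taxable = $9440.00 − $76.00 − 3×$280.00 = $8524.00
  $640.40 + 21.5% × ($8524.00 − $6800.00) = $640.40 + 21.5% × $1724.00 = $1011.06
Social Insurance: 2.9% × $9364.00 = $271.56
Total: $1011.06 + $271.56 = $1282.62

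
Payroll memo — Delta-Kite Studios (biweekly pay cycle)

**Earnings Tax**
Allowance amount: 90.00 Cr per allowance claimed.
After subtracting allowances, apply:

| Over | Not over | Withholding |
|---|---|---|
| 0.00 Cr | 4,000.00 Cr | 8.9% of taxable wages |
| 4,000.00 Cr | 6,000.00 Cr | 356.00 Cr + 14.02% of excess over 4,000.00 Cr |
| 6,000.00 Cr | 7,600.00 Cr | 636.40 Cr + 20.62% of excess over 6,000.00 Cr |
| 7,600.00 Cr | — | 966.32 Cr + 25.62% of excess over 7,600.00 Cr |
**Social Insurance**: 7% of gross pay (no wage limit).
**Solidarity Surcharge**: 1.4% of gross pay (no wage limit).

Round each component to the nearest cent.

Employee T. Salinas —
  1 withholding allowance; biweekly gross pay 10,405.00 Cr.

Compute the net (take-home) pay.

Earnings Tax: taxable = 10,405.00 Cr − 1×90.00 Cr = 10,315.00 Cr
  966.32 Cr + 25.62% × (10,315.00 Cr − 7,600.00 Cr) = 966.32 Cr + 25.62% × 2,715.00 Cr = 1,661.90 Cr
Social Insurance: 7% × 10,405.00 Cr = 728.35 Cr
Solidarity Surcharge: 1.4% × 10,405.00 Cr = 145.67 Cr
Total withheld: 1,661.90 Cr + 728.35 Cr + 145.67 Cr = 2,535.92 Cr
Net pay: 10,405.00 Cr − 2,535.92 Cr = 7,869.08 Cr

7,869.08 Cr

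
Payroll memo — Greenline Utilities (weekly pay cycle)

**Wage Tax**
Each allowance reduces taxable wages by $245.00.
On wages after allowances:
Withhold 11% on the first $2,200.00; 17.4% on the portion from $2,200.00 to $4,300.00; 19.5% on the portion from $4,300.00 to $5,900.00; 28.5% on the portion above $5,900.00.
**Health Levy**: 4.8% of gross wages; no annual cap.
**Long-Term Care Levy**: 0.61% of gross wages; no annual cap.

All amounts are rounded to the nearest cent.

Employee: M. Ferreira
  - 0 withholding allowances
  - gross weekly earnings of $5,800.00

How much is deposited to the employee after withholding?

Wage Tax: taxable = $5,800.00
  $607.40 + 19.5% × ($5,800.00 − $4,300.00) = $607.40 + 19.5% × $1,500.00 = $899.90
Health Levy: 4.8% × $5,800.00 = $278.40
Long-Term Care Levy: 0.61% × $5,800.00 = $35.38
Total withheld: $899.90 + $278.40 + $35.38 = $1,213.68
Net pay: $5,800.00 − $1,213.68 = $4,586.32

$4,586.32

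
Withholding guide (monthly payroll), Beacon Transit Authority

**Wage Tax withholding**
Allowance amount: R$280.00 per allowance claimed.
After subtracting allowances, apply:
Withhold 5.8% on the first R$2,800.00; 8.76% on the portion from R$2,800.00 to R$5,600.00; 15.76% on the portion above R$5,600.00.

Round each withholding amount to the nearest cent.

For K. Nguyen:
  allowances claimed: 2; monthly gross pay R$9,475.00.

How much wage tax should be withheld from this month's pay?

Wage Tax: taxable = R$9,475.00 − 2×R$280.00 = R$8,915.00
  R$407.68 + 15.76% × (R$8,915.00 − R$5,600.00) = R$407.68 + 15.76% × R$3,315.00 = R$930.12

R$930.12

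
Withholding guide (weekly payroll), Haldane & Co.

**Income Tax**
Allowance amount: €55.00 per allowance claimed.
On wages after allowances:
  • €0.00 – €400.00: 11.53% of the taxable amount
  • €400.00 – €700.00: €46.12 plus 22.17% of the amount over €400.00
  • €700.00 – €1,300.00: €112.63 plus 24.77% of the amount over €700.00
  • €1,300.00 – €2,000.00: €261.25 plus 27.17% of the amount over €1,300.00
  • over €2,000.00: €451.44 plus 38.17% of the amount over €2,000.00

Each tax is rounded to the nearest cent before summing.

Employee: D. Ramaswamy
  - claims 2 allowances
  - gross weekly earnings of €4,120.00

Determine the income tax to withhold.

€1,218.66

Income Tax: taxable = €4,120.00 − 2×€55.00 = €4,010.00
  €451.44 + 38.17% × (€4,010.00 − €2,000.00) = €451.44 + 38.17% × €2,010.00 = €1,218.66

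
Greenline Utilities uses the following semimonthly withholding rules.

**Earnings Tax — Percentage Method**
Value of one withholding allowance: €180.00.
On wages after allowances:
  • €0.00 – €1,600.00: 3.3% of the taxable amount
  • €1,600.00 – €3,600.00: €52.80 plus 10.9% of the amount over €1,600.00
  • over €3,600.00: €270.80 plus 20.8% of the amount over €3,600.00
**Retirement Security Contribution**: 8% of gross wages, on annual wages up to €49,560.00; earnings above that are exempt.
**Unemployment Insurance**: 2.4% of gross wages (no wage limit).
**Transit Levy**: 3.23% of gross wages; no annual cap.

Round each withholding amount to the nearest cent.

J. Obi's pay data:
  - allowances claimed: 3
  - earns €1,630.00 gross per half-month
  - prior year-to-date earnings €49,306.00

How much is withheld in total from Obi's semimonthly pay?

Earnings Tax: taxable = €1,630.00 − 3×€180.00 = €1,090.00
  3.3% × €1,090.00 = €35.97
Retirement Security Contribution: cap €49,560.00 − YTD €49,306.00 = €254.00 subject; 8% × €254.00 = €20.32
Unemployment Insurance: 2.4% × €1,630.00 = €39.12
Transit Levy: 3.23% × €1,630.00 = €52.65
Total: €35.97 + €20.32 + €39.12 + €52.65 = €148.06

€148.06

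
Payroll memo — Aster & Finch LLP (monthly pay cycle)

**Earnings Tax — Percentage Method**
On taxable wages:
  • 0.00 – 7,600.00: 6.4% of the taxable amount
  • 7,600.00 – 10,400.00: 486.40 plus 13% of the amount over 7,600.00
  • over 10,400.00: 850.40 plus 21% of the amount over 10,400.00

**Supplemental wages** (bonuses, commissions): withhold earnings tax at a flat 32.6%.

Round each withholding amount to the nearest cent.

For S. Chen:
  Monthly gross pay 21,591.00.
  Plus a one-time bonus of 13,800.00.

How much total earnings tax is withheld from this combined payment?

Earnings Tax: taxable = 21,591.00
  850.40 + 21% × (21,591.00 − 10,400.00) = 850.40 + 21% × 11,191.00 = 3,200.51
Supplemental (32.6% flat on bonus): 32.6% × 13,800.00 = 4,498.80
Total earnings tax: 3,200.51 + 4,498.80 = 7,699.31

7,699.31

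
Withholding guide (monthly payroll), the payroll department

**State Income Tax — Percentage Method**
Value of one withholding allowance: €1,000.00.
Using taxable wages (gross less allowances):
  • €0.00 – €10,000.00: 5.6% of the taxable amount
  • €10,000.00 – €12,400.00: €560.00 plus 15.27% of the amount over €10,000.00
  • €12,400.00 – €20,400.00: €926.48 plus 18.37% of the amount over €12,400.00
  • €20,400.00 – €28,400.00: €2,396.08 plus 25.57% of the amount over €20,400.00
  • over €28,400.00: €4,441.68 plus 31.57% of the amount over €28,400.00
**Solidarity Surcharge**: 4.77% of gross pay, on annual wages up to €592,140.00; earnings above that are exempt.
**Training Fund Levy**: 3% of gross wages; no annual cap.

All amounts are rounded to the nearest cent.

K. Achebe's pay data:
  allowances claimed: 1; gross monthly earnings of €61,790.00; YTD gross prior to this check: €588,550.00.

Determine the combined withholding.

€16,692.14

State Income Tax: taxable = €61,790.00 − 1×€1,000.00 = €60,790.00
  €4,441.68 + 31.57% × (€60,790.00 − €28,400.00) = €4,441.68 + 31.57% × €32,390.00 = €14,667.20
Solidarity Surcharge: cap €592,140.00 − YTD €588,550.00 = €3,590.00 subject; 4.77% × €3,590.00 = €171.24
Training Fund Levy: 3% × €61,790.00 = €1,853.70
Total: €14,667.20 + €171.24 + €1,853.70 = €16,692.14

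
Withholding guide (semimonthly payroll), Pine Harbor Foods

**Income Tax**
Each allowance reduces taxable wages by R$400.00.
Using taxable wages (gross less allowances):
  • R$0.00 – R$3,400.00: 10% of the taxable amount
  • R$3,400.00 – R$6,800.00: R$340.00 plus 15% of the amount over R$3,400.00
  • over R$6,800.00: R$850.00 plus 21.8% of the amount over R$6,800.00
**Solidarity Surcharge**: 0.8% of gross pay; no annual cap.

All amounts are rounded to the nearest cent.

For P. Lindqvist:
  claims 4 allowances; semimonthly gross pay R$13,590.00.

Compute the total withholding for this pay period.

R$2,090.14

Income Tax: taxable = R$13,590.00 − 4×R$400.00 = R$11,990.00
  R$850.00 + 21.8% × (R$11,990.00 − R$6,800.00) = R$850.00 + 21.8% × R$5,190.00 = R$1,981.42
Solidarity Surcharge: 0.8% × R$13,590.00 = R$108.72
Total: R$1,981.42 + R$108.72 = R$2,090.14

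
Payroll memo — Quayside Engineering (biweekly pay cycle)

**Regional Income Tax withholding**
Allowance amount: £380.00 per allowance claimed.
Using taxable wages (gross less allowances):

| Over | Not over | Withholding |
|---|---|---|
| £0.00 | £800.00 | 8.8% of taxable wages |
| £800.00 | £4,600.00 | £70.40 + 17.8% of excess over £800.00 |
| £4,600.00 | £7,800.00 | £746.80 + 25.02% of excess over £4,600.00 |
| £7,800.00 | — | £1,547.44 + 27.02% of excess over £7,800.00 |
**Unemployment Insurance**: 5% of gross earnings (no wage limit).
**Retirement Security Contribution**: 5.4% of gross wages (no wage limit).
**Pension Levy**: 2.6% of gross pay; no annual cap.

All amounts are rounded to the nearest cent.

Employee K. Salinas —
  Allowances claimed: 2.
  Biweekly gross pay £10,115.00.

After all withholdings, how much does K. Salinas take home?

Regional Income Tax: taxable = £10,115.00 − 2×£380.00 = £9,355.00
  £1,547.44 + 27.02% × (£9,355.00 − £7,800.00) = £1,547.44 + 27.02% × £1,555.00 = £1,967.60
Unemployment Insurance: 5% × £10,115.00 = £505.75
Retirement Security Contribution: 5.4% × £10,115.00 = £546.21
Pension Levy: 2.6% × £10,115.00 = £262.99
Total withheld: £1,967.60 + £505.75 + £546.21 + £262.99 = £3,282.55
Net pay: £10,115.00 − £3,282.55 = £6,832.45

£6,832.45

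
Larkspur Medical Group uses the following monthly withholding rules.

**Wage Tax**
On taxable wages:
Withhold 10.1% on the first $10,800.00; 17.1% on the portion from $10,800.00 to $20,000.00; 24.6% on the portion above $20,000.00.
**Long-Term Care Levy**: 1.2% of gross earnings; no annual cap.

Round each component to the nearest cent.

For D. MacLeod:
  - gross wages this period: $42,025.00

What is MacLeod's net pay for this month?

$33,438.55

Wage Tax: taxable = $42,025.00
  $2,664.00 + 24.6% × ($42,025.00 − $20,000.00) = $2,664.00 + 24.6% × $22,025.00 = $8,082.15
Long-Term Care Levy: 1.2% × $42,025.00 = $504.30
Total withheld: $8,082.15 + $504.30 = $8,586.45
Net pay: $42,025.00 − $8,586.45 = $33,438.55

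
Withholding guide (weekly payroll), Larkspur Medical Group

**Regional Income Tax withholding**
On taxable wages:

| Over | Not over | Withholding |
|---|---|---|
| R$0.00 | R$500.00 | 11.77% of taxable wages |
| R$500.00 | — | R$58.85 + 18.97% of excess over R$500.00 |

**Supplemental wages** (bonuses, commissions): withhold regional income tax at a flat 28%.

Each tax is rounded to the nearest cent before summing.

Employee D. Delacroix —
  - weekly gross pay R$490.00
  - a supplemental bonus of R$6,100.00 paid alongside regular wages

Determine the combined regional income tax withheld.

R$1,765.67

Regional Income Tax: taxable = R$490.00
  11.77% × R$490.00 = R$57.67
Supplemental (28% flat on bonus): 28% × R$6,100.00 = R$1,708.00
Total regional income tax: R$57.67 + R$1,708.00 = R$1,765.67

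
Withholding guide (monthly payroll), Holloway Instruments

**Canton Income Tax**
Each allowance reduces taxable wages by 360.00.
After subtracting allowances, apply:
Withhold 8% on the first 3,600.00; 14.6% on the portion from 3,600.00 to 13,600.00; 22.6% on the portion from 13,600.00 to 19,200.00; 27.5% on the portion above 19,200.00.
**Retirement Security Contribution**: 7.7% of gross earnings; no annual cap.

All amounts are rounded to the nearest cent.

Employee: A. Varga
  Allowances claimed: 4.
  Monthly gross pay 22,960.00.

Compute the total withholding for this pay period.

5,419.52

Canton Income Tax: taxable = 22,960.00 − 4×360.00 = 21,520.00
  3,013.60 + 27.5% × (21,520.00 − 19,200.00) = 3,013.60 + 27.5% × 2,320.00 = 3,651.60
Retirement Security Contribution: 7.7% × 22,960.00 = 1,767.92
Total: 3,651.60 + 1,767.92 = 5,419.52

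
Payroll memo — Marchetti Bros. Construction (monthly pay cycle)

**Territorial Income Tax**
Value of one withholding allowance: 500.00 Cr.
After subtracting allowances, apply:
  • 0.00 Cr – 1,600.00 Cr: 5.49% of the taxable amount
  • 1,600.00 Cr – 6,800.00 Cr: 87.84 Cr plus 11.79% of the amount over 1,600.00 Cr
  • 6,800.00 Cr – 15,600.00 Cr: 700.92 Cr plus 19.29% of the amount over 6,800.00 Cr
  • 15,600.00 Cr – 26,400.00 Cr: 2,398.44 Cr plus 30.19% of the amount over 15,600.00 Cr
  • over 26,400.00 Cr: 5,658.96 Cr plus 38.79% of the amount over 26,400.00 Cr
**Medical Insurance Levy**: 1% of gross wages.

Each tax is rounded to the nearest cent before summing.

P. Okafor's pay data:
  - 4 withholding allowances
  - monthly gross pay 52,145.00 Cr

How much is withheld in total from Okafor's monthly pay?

Territorial Income Tax: taxable = 52,145.00 Cr − 4×500.00 Cr = 50,145.00 Cr
  5,658.96 Cr + 38.79% × (50,145.00 Cr − 26,400.00 Cr) = 5,658.96 Cr + 38.79% × 23,745.00 Cr = 14,869.65 Cr
Medical Insurance Levy: 1% × 52,145.00 Cr = 521.45 Cr
Total: 14,869.65 Cr + 521.45 Cr = 15,391.10 Cr

15,391.10 Cr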